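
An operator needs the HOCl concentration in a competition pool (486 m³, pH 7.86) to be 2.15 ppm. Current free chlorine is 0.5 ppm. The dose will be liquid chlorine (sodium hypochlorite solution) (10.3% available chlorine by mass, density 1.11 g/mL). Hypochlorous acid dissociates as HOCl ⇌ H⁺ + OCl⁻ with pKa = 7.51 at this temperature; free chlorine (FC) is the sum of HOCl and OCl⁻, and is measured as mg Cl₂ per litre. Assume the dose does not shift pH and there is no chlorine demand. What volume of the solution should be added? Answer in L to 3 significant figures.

27.5 L

Volume: 486 m³ = 486,000 L.
[OCl⁻]/[HOCl] = 10^(pH − pKa) = 10^(7.86 − 7.51) = 2.239; fraction as HOCl = 1/(1 + 2.239) = 0.3088.
Free chlorine required for 2.15 ppm HOCl: 2.15 / 0.3088 = 6.963 ppm.
FC to add: 6.963 − 0.5 = 6.463 mg/L as Cl₂.
Cl₂ equivalent: 6.463 mg/L × 486,000 L = 3141 g.
Product at 10.3% available Cl: 3141 / 0.103 = 30,500 g.
Volume: 30,500 g ÷ 1.11 g/mL = 27,470 mL.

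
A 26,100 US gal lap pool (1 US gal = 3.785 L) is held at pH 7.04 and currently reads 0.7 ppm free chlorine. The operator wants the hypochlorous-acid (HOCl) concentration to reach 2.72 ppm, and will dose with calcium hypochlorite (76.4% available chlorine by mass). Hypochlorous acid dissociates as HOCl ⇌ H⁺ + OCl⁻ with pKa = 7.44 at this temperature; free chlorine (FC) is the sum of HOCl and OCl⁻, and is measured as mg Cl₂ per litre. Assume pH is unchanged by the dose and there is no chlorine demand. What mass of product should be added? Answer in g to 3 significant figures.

401 g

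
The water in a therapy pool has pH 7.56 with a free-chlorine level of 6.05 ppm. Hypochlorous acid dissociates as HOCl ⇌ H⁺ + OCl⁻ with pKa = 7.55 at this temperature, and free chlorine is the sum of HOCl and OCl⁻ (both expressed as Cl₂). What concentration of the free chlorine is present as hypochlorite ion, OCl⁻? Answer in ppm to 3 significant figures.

[OCl⁻]/[HOCl] = 10^(pH − pKa) = 10^(7.56 − 7.55) = 10^0.01 = 1.023.
Fraction as HOCl = 1 / (1 + 1.023) = 0.4942.
OCl⁻ = (1 − 0.4942) × 6.05 ppm = 3.06 ppm.

3.06 ppm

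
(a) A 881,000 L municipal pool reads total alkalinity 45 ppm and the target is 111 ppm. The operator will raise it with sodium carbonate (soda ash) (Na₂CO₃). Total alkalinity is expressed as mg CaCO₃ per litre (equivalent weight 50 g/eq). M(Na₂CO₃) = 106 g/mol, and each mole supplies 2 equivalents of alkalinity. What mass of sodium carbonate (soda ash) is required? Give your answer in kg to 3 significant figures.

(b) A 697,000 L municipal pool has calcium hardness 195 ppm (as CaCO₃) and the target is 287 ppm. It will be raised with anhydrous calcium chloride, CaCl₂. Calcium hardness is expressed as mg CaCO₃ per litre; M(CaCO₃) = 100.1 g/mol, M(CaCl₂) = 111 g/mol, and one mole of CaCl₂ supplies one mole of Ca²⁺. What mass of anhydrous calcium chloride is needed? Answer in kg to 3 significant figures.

(a) Alkalinity to add: (111 − 45) = 66 mg/L as CaCO₃ × 881,000 L = 58,150 g as CaCO₃.
(a) Equivalents: 58,150 g ÷ 50 g/eq = 1163 eq.
(a) Each mole of Na₂CO₃ supplies 2 eq, so 1163 / 2 = 581.5 mol.
(a) Mass: 581.5 mol × 106 g/mol = 61,630 g.

(b) Hardness to add: (287 − 195) = 92 mg/L as CaCO₃ × 697,000 L = 64,120 g as CaCO₃.
(b) Moles of Ca²⁺ (1 mol Ca²⁺ ≡ 1 mol CaCO₃): 64,120 / 100.1 g/mol = 640.6 mol.
(b) Mass of CaCl₂: 640.6 × 111 = 71,110 g.

(a) 61.6 kg; (b) 71.1 kg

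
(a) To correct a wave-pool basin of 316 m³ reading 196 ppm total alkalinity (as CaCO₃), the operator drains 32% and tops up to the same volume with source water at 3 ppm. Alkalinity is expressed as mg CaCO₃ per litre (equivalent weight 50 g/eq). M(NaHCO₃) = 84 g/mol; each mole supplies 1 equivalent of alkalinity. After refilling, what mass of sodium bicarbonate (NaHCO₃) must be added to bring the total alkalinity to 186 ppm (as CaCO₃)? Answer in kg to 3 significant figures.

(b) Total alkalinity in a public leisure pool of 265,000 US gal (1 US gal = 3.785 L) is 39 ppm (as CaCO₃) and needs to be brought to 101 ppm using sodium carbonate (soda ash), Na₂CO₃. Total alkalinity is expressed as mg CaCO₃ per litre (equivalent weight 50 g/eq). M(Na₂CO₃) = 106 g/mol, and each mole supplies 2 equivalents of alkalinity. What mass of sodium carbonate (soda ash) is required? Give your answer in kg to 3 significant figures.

(a) 27.5 kg; (b) 65.9 kg

(a) Volume: 316 m³ = 316,000 L.
(a) After draining 32% and refilling: 196 × 0.68 + 3 × 0.32 = 134.24 ppm.
(a) Deficit to target: 186 − 134.24 = 51.76 mg/L.
(a) As CaCO₃: 51.76 mg/L × 316,000 L = 16,360 g; ÷ 50 g/eq ÷ 1 = 327.1 mol NaHCO₃.
(a) Mass: 327.1 × 84 = 27,480 g.

(b) Volume: 265,000 US gal × 3.785 L/gal = 1,003,025 L.
(b) Alkalinity to add: (101 − 39) = 62 mg/L as CaCO₃ × 1,003,025 L = 62,190 g as CaCO₃.
(b) Equivalents: 62,190 g ÷ 50 g/eq = 1244 eq.
(b) Each mole of Na₂CO₃ supplies 2 eq, so 1244 / 2 = 621.9 mol.
(b) Mass: 621.9 mol × 106 g/mol = 65,920 g.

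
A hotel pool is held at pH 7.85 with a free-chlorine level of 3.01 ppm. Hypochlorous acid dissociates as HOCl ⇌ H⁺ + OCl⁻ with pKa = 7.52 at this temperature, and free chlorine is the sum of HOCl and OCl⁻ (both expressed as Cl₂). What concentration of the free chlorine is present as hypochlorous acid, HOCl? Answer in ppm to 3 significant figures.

0.959 ppm

[OCl⁻]/[HOCl] = 10^(pH − pKa) = 10^(7.85 − 7.52) = 10^0.33 = 2.138.
Fraction as HOCl = 1 / (1 + 2.138) = 0.3187.
HOCl = 0.3187 × 3.01 ppm = 0.9592 ppm.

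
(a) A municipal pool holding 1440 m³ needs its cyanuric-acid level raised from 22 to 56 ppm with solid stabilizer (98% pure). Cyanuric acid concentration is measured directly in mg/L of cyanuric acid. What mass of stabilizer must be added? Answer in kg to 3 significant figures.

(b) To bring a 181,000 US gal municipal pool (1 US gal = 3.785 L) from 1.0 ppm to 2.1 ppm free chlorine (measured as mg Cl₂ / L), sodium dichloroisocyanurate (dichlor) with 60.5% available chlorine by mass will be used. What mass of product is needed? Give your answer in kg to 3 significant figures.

(a) 50.0 kg; (b) 1.25 kg

(a) Volume: 1440 m³ = 1,440,000 L.
(a) CYA to add: (56 − 22) = 34 mg/L × 1,440,000 L = 48,960 g cyanuric acid.
(a) At 98% purity: 48,960 / 0.98 = 49,960 g product.

(b) Volume: 181,000 US gal × 3.785 L/gal = 685,085 L.
(b) Chlorine deficit: 2.1 − 1.0 = 1.1 ppm = 1.1 mg/L as Cl₂.
(b) Cl₂ equivalent needed: 1.1 mg/L × 685,085 L = 753,600 mg = 753.6 g.
(b) Product at 60.5% available chlorine: 753.6 / 0.605 = 1246 g.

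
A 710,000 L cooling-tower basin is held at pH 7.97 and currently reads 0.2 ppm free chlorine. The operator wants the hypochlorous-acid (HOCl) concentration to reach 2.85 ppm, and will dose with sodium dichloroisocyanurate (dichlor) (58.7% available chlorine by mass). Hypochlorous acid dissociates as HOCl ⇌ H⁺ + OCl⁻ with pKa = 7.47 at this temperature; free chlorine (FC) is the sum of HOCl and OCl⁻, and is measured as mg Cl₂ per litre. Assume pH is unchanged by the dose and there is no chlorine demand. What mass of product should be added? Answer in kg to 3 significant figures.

14.1 kg

[OCl⁻]/[HOCl] = 10^(pH − pKa) = 10^(7.97 − 7.47) = 3.162; fraction as HOCl = 1/(1 + 3.162) = 0.2403.
Free chlorine required for 2.85 ppm HOCl: 2.85 / 0.2403 = 11.86 ppm.
FC to add: 11.86 − 0.2 = 11.66 mg/L as Cl₂.
Cl₂ equivalent: 11.66 mg/L × 710,000 L = 8280 g.
Product at 58.7% available Cl: 8280 / 0.587 = 14,110 g.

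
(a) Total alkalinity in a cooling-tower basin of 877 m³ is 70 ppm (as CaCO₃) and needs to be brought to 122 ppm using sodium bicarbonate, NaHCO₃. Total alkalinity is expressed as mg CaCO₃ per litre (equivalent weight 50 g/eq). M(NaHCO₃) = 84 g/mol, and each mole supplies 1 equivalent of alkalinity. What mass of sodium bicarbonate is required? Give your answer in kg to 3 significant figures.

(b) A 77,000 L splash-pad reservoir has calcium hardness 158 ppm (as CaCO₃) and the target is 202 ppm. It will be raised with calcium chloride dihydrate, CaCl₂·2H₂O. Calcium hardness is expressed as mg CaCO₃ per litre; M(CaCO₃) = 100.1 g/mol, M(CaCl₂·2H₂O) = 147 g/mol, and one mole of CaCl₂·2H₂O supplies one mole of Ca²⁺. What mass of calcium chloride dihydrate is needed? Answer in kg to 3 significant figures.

(a) 76.6 kg; (b) 4.98 kg

(a) Volume: 877 m³ = 877,000 L.
(a) Alkalinity to add: (122 − 70) = 52 mg/L as CaCO₃ × 877,000 L = 45,600 g as CaCO₃.
(a) Equivalents: 45,600 g ÷ 50 g/eq = 912.1 eq.
(a) NaHCO₃ supplies 1 eq per mole → 912.1 mol.
(a) Mass: 912.1 mol × 84 g/mol = 76,610 g.

(b) Hardness to add: (202 − 158) = 44 mg/L as CaCO₃ × 77,000 L = 3388 g as CaCO₃.
(b) Moles of Ca²⁺ (1 mol Ca²⁺ ≡ 1 mol CaCO₃): 3388 / 100.1 g/mol = 33.85 mol.
(b) Mass of CaCl₂·2H₂O: 33.85 × 147 = 4975 g.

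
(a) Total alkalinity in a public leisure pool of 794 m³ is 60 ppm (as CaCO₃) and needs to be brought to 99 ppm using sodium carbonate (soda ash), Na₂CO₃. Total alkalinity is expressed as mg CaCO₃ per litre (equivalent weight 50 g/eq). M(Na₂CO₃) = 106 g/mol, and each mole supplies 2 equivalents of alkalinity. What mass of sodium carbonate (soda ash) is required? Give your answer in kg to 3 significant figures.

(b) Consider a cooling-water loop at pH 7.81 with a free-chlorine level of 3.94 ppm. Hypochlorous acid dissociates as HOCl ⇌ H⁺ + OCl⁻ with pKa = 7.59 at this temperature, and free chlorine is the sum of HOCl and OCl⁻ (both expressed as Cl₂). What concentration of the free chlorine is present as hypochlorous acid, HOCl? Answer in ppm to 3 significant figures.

(a) 32.8 kg; (b) 1.48 ppm

(a) Volume: 794 m³ = 794,000 L.
(a) Alkalinity to add: (99 − 60) = 39 mg/L as CaCO₃ × 794,000 L = 30,970 g as CaCO₃.
(a) Equivalents: 30,970 g ÷ 50 g/eq = 619.3 eq.
(a) Each mole of Na₂CO₃ supplies 2 eq, so 619.3 / 2 = 309.7 mol.
(a) Mass: 309.7 mol × 106 g/mol = 32,820 g.

(b) [OCl⁻]/[HOCl] = 10^(pH − pKa) = 10^(7.81 − 7.59) = 10^0.22 = 1.66.
(b) Fraction as HOCl = 1 / (1 + 1.66) = 0.376.
(b) HOCl = 0.376 × 3.94 ppm = 1.481 ppm.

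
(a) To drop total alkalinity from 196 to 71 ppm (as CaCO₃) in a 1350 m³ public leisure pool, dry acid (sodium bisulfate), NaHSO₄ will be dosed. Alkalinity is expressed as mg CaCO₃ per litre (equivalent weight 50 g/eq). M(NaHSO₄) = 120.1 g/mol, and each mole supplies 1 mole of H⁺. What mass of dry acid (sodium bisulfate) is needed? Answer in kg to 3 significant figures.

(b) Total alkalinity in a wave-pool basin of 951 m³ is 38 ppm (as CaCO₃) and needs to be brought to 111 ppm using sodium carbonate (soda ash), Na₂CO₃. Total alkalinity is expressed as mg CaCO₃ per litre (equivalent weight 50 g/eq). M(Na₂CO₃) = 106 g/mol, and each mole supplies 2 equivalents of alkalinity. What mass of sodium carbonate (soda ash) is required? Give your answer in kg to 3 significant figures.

(a) Volume: 1350 m³ = 1,350,000 L.
(a) Alkalinity to neutralize: (196 − 71) = 125 mg/L as CaCO₃ × 1,350,000 L = 168,800 g as CaCO₃.
(a) Equivalents of H⁺ required: 168,800 ÷ 50 g/eq = 3375 eq = 3375 mol NaHSO₄.
(a) Mass of NaHSO₄: 3375 × 120.1 = 405,300 g.

(b) Volume: 951 m³ = 951,000 L.
(b) Alkalinity to add: (111 − 38) = 73 mg/L as CaCO₃ × 951,000 L = 69,420 g as CaCO₃.
(b) Equivalents: 69,420 g ÷ 50 g/eq = 1388 eq.
(b) Each mole of Na₂CO₃ supplies 2 eq, so 1388 / 2 = 694.2 mol.
(b) Mass: 694.2 mol × 106 g/mol = 73,590 g.

(a) 405 kg; (b) 73.6 kg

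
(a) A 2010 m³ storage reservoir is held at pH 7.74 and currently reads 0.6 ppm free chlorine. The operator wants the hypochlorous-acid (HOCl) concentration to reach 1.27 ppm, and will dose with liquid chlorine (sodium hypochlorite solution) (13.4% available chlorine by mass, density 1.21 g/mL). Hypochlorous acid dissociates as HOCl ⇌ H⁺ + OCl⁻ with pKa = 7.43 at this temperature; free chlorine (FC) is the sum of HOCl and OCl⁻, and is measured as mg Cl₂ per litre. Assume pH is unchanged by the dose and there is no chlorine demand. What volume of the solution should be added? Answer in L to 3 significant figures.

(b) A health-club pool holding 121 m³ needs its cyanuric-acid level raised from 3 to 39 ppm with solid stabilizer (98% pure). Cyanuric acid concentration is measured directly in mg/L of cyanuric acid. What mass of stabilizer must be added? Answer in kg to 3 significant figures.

(a) 40.5 L; (b) 4.44 kg

(a) Volume: 2010 m³ = 2,010,000 L.
(a) [OCl⁻]/[HOCl] = 10^(pH − pKa) = 10^(7.74 − 7.43) = 2.042; fraction as HOCl = 1/(1 + 2.042) = 0.3288.
(a) Free chlorine required for 1.27 ppm HOCl: 1.27 / 0.3288 = 3.863 ppm.
(a) FC to add: 3.863 − 0.6 = 3.263 mg/L as Cl₂.
(a) Cl₂ equivalent: 3.263 mg/L × 2,010,000 L = 6559 g.
(a) Product at 13.4% available Cl: 6559 / 0.134 = 48,950 g.
(a) Volume: 48,950 g ÷ 1.21 g/mL = 40,450 mL.

(b) Volume: 121 m³ = 121,000 L.
(b) CYA to add: (39 − 3) = 36 mg/L × 121,000 L = 4356 g cyanuric acid.
(b) At 98% purity: 4356 / 0.98 = 4445 g product.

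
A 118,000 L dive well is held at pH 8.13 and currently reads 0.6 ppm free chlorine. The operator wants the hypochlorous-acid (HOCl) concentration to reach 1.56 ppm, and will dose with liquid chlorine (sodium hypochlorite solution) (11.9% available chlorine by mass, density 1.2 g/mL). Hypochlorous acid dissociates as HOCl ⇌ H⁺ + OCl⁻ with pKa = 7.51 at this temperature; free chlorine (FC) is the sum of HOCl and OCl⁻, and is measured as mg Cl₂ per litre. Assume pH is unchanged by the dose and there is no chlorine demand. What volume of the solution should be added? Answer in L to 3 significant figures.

6.17 L

[OCl⁻]/[HOCl] = 10^(pH − pKa) = 10^(8.13 − 7.51) = 4.169; fraction as HOCl = 1/(1 + 4.169) = 0.1935.
Free chlorine required for 1.56 ppm HOCl: 1.56 / 0.1935 = 8.063 ppm.
FC to add: 8.063 − 0.6 = 7.463 mg/L as Cl₂.
Cl₂ equivalent: 7.463 mg/L × 118,000 L = 880.7 g.
Product at 11.9% available Cl: 880.7 / 0.119 = 7400 g.
Volume: 7400 g ÷ 1.2 g/mL = 6167 mL.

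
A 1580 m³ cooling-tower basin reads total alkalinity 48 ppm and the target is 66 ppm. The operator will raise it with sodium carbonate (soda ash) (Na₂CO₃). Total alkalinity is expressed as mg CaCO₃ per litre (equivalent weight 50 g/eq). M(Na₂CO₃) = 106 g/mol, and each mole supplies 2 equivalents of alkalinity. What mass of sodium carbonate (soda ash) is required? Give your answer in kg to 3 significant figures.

Volume: 1580 m³ = 1,580,000 L.
Alkalinity to add: (66 − 48) = 18 mg/L as CaCO₃ × 1,580,000 L = 28,440 g as CaCO₃.
Equivalents: 28,440 g ÷ 50 g/eq = 568.8 eq.
Each mole of Na₂CO₃ supplies 2 eq, so 568.8 / 2 = 284.4 mol.
Mass: 284.4 mol × 106 g/mol = 30,150 g.

30.1 kg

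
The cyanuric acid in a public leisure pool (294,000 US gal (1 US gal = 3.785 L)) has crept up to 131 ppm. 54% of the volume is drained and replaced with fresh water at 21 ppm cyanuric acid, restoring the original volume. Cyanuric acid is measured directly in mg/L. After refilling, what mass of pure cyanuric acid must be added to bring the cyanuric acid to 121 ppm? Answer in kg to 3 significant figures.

Volume: 294,000 US gal × 3.785 L/gal = 1,112,790 L.
After draining 54% and refilling: 131 × 0.46 + 21 × 0.54 = 71.6 ppm.
Deficit to target: 121 − 71.6 = 49.4 mg/L.
Mass: 49.4 mg/L × 1,112,790 L = 54,970 g cyanuric acid.

55.0 kg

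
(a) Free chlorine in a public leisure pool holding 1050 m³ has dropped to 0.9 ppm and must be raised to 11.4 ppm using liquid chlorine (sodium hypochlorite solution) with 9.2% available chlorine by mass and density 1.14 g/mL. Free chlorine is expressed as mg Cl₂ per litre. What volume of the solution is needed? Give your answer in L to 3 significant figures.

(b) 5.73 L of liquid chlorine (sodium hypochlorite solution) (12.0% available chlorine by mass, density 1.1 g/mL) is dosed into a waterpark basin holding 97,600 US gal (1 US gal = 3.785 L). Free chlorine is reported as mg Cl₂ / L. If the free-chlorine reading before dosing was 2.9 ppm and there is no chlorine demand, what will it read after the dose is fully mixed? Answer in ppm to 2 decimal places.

(a) Volume: 1050 m³ = 1,050,000 L.
(a) Chlorine deficit: 11.4 − 0.9 = 10.5 ppm = 10.5 mg/L as Cl₂.
(a) Cl₂ equivalent needed: 10.5 mg/L × 1,050,000 L = 11,020,000 mg = 11,020 g.
(a) Product at 9.2% available chlorine: 11,020 / 0.092 = 119,800 g.
(a) Volume at density 1.14 g/mL: 119,800 g ÷ 1.14 g/mL = 105,100 mL.

(b) Volume: 97,600 US gal × 3.785 L/gal = 369,416 L.
(b) Mass of solution: 5.73 L × 1000 mL/L × 1.1 g/mL = 6303 g.
(b) Available chlorine delivered: 6303 g × 0.12 = 756.4 g as Cl₂.
(b) Concentration rise: 756.4 g / 369,416 L = 2.047 mg/L = 2.05 ppm.
(b) Final FC: 2.9 + 2.05 = 4.95 ppm.

(a) 105 L; (b) 4.95 ppm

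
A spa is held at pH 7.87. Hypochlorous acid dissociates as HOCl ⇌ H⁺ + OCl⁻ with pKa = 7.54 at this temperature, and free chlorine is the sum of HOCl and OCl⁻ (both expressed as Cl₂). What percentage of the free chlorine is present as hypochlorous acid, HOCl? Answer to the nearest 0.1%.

31.9%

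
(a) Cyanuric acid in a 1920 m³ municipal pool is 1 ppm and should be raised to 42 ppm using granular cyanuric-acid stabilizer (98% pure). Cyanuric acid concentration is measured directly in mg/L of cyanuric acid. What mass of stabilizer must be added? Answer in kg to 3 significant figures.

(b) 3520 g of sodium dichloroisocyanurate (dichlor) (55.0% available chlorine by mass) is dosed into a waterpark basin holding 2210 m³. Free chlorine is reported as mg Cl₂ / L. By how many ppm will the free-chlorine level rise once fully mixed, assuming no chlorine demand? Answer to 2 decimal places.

(a) Volume: 1920 m³ = 1,920,000 L.
(a) CYA to add: (42 − 1) = 41 mg/L × 1,920,000 L = 78,720 g cyanuric acid.
(a) At 98% purity: 78,720 / 0.98 = 80,330 g product.

(b) Volume: 2210 m³ = 2,210,000 L.
(b) Available chlorine delivered: 3520 g × 0.55 = 1936 g as Cl₂.
(b) Concentration rise: 1936 g / 2,210,000 L = 0.876 mg/L = 0.88 ppm.

(a) 80.3 kg; (b) 0.88 ppm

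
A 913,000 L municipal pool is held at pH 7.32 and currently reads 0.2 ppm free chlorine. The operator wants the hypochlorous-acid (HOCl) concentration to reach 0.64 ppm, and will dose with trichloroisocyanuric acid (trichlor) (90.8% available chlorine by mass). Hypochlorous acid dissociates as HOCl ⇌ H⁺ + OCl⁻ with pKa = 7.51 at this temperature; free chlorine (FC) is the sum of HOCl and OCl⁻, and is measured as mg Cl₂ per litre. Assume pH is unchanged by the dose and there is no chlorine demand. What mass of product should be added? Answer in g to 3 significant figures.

[OCl⁻]/[HOCl] = 10^(pH − pKa) = 10^(7.32 − 7.51) = 0.6457; fraction as HOCl = 1/(1 + 0.6457) = 0.6077.
Free chlorine required for 0.64 ppm HOCl: 0.64 / 0.6077 = 1.053 ppm.
FC to add: 1.053 − 0.2 = 0.8532 mg/L as Cl₂.
Cl₂ equivalent: 0.8532 mg/L × 913,000 L = 779 g.
Product at 90.8% available Cl: 779 / 0.908 = 857.9 g.

858 g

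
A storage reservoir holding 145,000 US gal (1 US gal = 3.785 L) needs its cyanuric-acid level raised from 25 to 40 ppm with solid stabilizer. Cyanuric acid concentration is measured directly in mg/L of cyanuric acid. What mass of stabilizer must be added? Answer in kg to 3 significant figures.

Volume: 145,000 US gal × 3.785 L/gal = 548,825 L.
CYA to add: (40 − 25) = 15 mg/L × 548,825 L = 8232 g cyanuric acid.

8.23 kg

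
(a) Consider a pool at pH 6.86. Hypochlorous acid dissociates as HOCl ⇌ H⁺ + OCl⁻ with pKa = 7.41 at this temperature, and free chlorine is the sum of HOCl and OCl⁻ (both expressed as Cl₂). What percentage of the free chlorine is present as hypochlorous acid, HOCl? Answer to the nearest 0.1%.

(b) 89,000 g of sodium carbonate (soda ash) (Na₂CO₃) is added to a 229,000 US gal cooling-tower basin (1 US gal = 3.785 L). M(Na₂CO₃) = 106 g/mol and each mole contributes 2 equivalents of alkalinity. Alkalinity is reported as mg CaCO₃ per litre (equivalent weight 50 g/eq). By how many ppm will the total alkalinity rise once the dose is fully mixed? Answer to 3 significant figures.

(a) [OCl⁻]/[HOCl] = 10^(pH − pKa) = 10^(6.86 − 7.41) = 10^-0.55 = 0.2818.
(a) Fraction as HOCl = 1 / (1 + 0.2818) = 0.7801.

(b) Volume: 229,000 US gal × 3.785 L/gal = 866,765 L.
(b) Moles of Na₂CO₃: 89,000 g ÷ 106 g/mol = 839.6 mol → 1679 eq of alkalinity.
(b) As CaCO₃: 1679 eq × 50 g/eq = 83,960 g.
(b) Rise: 83,960 g / 866,765 L × 1000 = 96.87 mg/L.

(a) 78.0%; (b) 96.9 ppm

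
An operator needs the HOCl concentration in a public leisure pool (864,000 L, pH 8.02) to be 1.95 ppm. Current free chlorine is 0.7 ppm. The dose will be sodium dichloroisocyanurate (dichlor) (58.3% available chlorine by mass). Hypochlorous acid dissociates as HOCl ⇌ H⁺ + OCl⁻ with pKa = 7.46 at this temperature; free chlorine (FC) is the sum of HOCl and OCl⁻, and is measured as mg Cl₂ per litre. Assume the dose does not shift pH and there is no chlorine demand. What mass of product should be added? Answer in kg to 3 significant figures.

[OCl⁻]/[HOCl] = 10^(pH − pKa) = 10^(8.02 − 7.46) = 3.631; fraction as HOCl = 1/(1 + 3.631) = 0.2159.
Free chlorine required for 1.95 ppm HOCl: 1.95 / 0.2159 = 9.03 ppm.
FC to add: 9.03 − 0.7 = 8.33 mg/L as Cl₂.
Cl₂ equivalent: 8.33 mg/L × 864,000 L = 7197 g.
Product at 58.3% available Cl: 7197 / 0.583 = 12,350 g.

12.3 kg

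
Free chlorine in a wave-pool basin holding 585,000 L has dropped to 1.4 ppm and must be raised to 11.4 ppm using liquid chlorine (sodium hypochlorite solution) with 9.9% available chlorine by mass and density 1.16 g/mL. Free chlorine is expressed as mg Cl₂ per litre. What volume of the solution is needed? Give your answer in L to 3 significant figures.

Chlorine deficit: 11.4 − 1.4 = 10 ppm = 10 mg/L as Cl₂.
Cl₂ equivalent needed: 10 mg/L × 585,000 L = 5,850,000 mg = 5850 g.
Product at 9.9% available chlorine: 5850 / 0.099 = 59,090 g.
Volume at density 1.16 g/mL: 59,090 g ÷ 1.16 g/mL = 50,940 mL.

50.9 L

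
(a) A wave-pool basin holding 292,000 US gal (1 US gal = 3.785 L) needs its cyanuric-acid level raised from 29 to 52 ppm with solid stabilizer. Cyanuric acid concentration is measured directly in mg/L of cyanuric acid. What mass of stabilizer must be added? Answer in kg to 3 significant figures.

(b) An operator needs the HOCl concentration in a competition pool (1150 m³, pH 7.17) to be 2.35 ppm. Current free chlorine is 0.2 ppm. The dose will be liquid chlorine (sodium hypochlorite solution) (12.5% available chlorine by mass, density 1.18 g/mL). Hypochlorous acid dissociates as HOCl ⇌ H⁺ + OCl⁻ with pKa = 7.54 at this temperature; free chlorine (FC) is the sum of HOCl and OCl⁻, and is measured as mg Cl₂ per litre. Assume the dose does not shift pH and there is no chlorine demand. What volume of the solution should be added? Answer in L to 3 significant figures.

(a) Volume: 292,000 US gal × 3.785 L/gal = 1,105,220 L.
(a) CYA to add: (52 − 29) = 23 mg/L × 1,105,220 L = 25,420 g cyanuric acid.

(b) Volume: 1150 m³ = 1,150,000 L.
(b) [OCl⁻]/[HOCl] = 10^(pH − pKa) = 10^(7.17 − 7.54) = 0.4266; fraction as HOCl = 1/(1 + 0.4266) = 0.701.
(b) Free chlorine required for 2.35 ppm HOCl: 2.35 / 0.701 = 3.352 ppm.
(b) FC to add: 3.352 − 0.2 = 3.152 mg/L as Cl₂.
(b) Cl₂ equivalent: 3.152 mg/L × 1,150,000 L = 3625 g.
(b) Product at 12.5% available Cl: 3625 / 0.125 = 29,000 g.
(b) Volume: 29,000 g ÷ 1.18 g/mL = 24,580 mL.

(a) 25.4 kg; (b) 24.6 L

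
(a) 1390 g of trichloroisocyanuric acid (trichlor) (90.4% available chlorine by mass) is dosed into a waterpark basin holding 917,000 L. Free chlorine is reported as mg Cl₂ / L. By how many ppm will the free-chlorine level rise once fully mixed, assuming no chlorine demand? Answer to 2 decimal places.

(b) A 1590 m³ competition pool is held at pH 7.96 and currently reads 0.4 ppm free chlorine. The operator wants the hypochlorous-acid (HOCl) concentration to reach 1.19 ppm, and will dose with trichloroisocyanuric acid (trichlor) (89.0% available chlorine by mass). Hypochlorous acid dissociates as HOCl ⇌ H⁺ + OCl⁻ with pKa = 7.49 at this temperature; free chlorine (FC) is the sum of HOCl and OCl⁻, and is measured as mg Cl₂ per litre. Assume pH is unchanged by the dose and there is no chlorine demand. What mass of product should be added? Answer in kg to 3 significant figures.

(a) Available chlorine delivered: 1390 g × 0.904 = 1257 g as Cl₂.
(a) Concentration rise: 1257 g / 917,000 L = 1.37 mg/L = 1.37 ppm.

(b) Volume: 1590 m³ = 1,590,000 L.
(b) [OCl⁻]/[HOCl] = 10^(pH − pKa) = 10^(7.96 − 7.49) = 2.951; fraction as HOCl = 1/(1 + 2.951) = 0.2531.
(b) Free chlorine required for 1.19 ppm HOCl: 1.19 / 0.2531 = 4.702 ppm.
(b) FC to add: 4.702 − 0.4 = 4.302 mg/L as Cl₂.
(b) Cl₂ equivalent: 4.302 mg/L × 1,590,000 L = 6840 g.
(b) Product at 89.0% available Cl: 6840 / 0.89 = 7685 g.

(a) 1.37 ppm; (b) 7.69 kg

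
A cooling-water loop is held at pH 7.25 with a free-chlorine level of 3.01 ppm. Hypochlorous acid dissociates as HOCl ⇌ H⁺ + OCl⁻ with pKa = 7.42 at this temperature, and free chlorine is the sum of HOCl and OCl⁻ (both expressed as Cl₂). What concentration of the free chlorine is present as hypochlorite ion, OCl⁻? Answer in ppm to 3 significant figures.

1.21 ppm

[OCl⁻]/[HOCl] = 10^(pH − pKa) = 10^(7.25 − 7.42) = 10^-0.17 = 0.6761.
Fraction as HOCl = 1 / (1 + 0.6761) = 0.5966.
OCl⁻ = (1 − 0.5966) × 3.01 ppm = 1.214 ppm.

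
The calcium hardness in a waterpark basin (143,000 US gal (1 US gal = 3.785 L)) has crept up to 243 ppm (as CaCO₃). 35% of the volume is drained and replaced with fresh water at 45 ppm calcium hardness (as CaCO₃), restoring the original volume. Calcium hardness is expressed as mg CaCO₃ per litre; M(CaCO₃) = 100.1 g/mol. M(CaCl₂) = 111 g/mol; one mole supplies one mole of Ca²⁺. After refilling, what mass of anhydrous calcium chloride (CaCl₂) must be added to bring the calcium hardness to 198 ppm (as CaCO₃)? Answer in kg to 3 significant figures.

14.6 kg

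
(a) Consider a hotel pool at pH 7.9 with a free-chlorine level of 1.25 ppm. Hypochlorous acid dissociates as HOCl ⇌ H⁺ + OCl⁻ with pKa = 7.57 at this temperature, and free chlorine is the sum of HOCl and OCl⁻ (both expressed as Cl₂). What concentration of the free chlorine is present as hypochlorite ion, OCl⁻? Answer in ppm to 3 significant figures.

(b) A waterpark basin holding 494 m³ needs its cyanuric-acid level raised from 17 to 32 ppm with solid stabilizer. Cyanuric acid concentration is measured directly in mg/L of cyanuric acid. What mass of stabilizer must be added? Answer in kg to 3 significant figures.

(a) [OCl⁻]/[HOCl] = 10^(pH − pKa) = 10^(7.9 − 7.57) = 10^0.33 = 2.138.
(a) Fraction as HOCl = 1 / (1 + 2.138) = 0.3187.
(a) OCl⁻ = (1 − 0.3187) × 1.25 ppm = 0.8517 ppm.

(b) Volume: 494 m³ = 494,000 L.
(b) CYA to add: (32 − 17) = 15 mg/L × 494,000 L = 7410 g cyanuric acid.

(a) 0.852 ppm; (b) 7.41 kg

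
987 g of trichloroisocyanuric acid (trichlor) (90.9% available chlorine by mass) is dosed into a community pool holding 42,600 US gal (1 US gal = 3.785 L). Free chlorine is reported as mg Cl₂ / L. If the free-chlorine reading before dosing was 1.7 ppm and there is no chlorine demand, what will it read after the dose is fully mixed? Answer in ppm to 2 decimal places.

7.26 ppm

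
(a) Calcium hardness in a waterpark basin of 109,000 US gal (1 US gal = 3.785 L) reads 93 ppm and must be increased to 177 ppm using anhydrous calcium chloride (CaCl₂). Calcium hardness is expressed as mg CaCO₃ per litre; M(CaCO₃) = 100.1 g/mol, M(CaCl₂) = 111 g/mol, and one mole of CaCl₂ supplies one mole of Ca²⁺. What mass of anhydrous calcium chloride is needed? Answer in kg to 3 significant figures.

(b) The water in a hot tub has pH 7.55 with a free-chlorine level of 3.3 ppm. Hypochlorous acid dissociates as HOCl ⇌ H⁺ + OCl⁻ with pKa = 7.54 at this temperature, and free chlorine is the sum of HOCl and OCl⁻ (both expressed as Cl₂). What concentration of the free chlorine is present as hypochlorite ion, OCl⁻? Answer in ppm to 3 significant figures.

(a) 38.4 kg; (b) 1.67 ppm

(a) Volume: 109,000 US gal × 3.785 L/gal = 412,565 L.
(a) Hardness to add: (177 − 93) = 84 mg/L as CaCO₃ × 412,565 L = 34,660 g as CaCO₃.
(a) Moles of Ca²⁺ (1 mol Ca²⁺ ≡ 1 mol CaCO₃): 34,660 / 100.1 g/mol = 346.2 mol.
(a) Mass of CaCl₂: 346.2 × 111 = 38,430 g.

(b) [OCl⁻]/[HOCl] = 10^(pH − pKa) = 10^(7.55 − 7.54) = 10^0.01 = 1.023.
(b) Fraction as HOCl = 1 / (1 + 1.023) = 0.4942.
(b) OCl⁻ = (1 − 0.4942) × 3.3 ppm = 1.669 ppm.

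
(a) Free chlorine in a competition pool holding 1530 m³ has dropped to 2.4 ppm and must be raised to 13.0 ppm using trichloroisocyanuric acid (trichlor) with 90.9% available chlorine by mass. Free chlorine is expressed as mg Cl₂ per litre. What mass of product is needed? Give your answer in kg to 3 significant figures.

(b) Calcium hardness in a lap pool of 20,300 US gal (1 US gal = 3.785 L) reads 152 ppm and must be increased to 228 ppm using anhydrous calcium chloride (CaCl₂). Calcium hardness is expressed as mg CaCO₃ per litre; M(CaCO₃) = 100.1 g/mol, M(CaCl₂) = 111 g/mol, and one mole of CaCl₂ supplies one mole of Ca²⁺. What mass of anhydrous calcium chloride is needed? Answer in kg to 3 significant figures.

(a) Volume: 1530 m³ = 1,530,000 L.
(a) Chlorine deficit: 13.0 − 2.4 = 10.6 ppm = 10.6 mg/L as Cl₂.
(a) Cl₂ equivalent needed: 10.6 mg/L × 1,530,000 L = 16,220,000 mg = 16,220 g.
(a) Product at 90.9% available chlorine: 16,220 / 0.909 = 17,840 g.

(b) Volume: 20,300 US gal × 3.785 L/gal = 76,836 L.
(b) Hardness to add: (228 − 152) = 76 mg/L as CaCO₃ × 76,836 L = 5839 g as CaCO₃.
(b) Moles of Ca²⁺ (1 mol Ca²⁺ ≡ 1 mol CaCO₃): 5839 / 100.1 g/mol = 58.34 mol.
(b) Mass of CaCl₂: 58.34 × 111 = 6475 g.

(a) 17.8 kg; (b) 6.48 kg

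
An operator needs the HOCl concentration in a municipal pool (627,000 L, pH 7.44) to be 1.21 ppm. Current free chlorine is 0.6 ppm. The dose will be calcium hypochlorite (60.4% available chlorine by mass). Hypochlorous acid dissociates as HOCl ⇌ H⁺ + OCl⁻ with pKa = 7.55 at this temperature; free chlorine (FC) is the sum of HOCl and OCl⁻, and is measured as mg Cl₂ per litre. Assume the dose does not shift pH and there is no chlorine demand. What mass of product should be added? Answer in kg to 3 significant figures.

[OCl⁻]/[HOCl] = 10^(pH − pKa) = 10^(7.44 − 7.55) = 0.7762; fraction as HOCl = 1/(1 + 0.7762) = 0.563.
Free chlorine required for 1.21 ppm HOCl: 1.21 / 0.563 = 2.149 ppm.
FC to add: 2.149 − 0.6 = 1.549 mg/L as Cl₂.
Cl₂ equivalent: 1.549 mg/L × 627,000 L = 971.4 g.
Product at 60.4% available Cl: 971.4 / 0.604 = 1608 g.

1.61 kg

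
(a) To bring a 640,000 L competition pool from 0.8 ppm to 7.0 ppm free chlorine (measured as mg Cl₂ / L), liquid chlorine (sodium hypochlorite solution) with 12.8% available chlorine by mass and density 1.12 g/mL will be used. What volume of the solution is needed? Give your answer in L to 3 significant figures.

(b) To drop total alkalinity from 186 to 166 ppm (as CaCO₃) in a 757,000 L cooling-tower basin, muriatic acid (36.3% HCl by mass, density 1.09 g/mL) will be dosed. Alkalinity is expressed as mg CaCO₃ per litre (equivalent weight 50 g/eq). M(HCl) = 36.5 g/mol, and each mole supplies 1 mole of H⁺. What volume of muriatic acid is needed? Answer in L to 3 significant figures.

(a) Chlorine deficit: 7.0 − 0.8 = 6.2 ppm = 6.2 mg/L as Cl₂.
(a) Cl₂ equivalent needed: 6.2 mg/L × 640,000 L = 3,968,000 mg = 3968 g.
(a) Product at 12.8% available chlorine: 3968 / 0.128 = 31,000 g.
(a) Volume at density 1.12 g/mL: 31,000 g ÷ 1.12 g/mL = 27,680 mL.

(b) Alkalinity to neutralize: (186 − 166) = 20 mg/L as CaCO₃ × 757,000 L = 15,140 g as CaCO₃.
(b) Equivalents of H⁺ required: 15,140 ÷ 50 g/eq = 302.8 eq = 302.8 mol HCl.
(b) Mass of HCl: 302.8 × 36.5 = 11,050 g.
(b) Mass of 36.3% solution: 11,050 / 0.363 = 30,450 g.
(b) Volume: 30,450 g ÷ 1.09 g/mL = 27,930 mL.

(a) 27.7 L; (b) 27.9 L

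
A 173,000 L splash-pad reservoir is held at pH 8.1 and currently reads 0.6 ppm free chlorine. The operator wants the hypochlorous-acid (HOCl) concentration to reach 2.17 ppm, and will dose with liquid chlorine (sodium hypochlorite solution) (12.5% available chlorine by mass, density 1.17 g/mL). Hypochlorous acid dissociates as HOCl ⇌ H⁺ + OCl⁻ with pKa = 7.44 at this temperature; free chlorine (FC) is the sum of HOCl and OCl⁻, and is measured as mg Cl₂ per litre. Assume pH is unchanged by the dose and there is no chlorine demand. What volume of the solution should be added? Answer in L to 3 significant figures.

13.6 L

[OCl⁻]/[HOCl] = 10^(pH − pKa) = 10^(8.1 − 7.44) = 4.571; fraction as HOCl = 1/(1 + 4.571) = 0.1795.
Free chlorine required for 2.17 ppm HOCl: 2.17 / 0.1795 = 12.09 ppm.
FC to add: 12.09 − 0.6 = 11.49 mg/L as Cl₂.
Cl₂ equivalent: 11.49 mg/L × 173,000 L = 1988 g.
Product at 12.5% available Cl: 1988 / 0.125 = 15,900 g.
Volume: 15,900 g ÷ 1.17 g/mL = 13,590 mL.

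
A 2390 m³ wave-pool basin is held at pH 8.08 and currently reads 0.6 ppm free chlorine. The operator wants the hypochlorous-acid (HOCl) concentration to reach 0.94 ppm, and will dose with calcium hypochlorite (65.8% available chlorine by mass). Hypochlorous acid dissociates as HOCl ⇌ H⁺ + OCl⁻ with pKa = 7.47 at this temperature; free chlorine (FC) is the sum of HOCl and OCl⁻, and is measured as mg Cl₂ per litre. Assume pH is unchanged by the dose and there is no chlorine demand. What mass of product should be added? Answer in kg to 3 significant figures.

Volume: 2390 m³ = 2,390,000 L.
[OCl⁻]/[HOCl] = 10^(pH − pKa) = 10^(8.08 − 7.47) = 4.074; fraction as HOCl = 1/(1 + 4.074) = 0.1971.
Free chlorine required for 0.94 ppm HOCl: 0.94 / 0.1971 = 4.769 ppm.
FC to add: 4.769 − 0.6 = 4.169 mg/L as Cl₂.
Cl₂ equivalent: 4.169 mg/L × 2,390,000 L = 9965 g.
Product at 65.8% available Cl: 9965 / 0.658 = 15,140 g.

15.1 kg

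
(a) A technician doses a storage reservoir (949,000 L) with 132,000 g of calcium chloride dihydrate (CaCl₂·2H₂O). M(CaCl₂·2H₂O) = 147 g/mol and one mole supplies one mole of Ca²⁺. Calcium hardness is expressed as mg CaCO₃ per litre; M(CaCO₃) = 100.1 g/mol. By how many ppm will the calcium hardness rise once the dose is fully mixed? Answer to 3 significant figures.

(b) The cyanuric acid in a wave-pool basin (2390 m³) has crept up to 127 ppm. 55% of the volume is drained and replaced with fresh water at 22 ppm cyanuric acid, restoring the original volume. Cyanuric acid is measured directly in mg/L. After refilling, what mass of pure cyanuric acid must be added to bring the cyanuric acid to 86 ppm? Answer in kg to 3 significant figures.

(a) 94.7 ppm; (b) 40.0 kg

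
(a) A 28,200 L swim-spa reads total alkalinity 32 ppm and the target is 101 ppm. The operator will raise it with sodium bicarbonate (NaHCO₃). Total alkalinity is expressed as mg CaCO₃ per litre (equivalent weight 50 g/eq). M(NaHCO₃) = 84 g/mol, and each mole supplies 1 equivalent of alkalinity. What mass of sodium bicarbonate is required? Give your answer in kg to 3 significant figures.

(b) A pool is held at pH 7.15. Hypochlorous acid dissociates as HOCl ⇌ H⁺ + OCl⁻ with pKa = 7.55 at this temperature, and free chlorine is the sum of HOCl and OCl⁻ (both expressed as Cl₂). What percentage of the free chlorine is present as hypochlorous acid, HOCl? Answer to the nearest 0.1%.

(a) Alkalinity to add: (101 − 32) = 69 mg/L as CaCO₃ × 28,200 L = 1946 g as CaCO₃.
(a) Equivalents: 1946 g ÷ 50 g/eq = 38.92 eq.
(a) NaHCO₃ supplies 1 eq per mole → 38.92 mol.
(a) Mass: 38.92 mol × 84 g/mol = 3269 g.

(b) [OCl⁻]/[HOCl] = 10^(pH − pKa) = 10^(7.15 − 7.55) = 10^-0.40 = 0.3981.
(b) Fraction as HOCl = 1 / (1 + 0.3981) = 0.7153.

(a) 3.27 kg; (b) 71.5%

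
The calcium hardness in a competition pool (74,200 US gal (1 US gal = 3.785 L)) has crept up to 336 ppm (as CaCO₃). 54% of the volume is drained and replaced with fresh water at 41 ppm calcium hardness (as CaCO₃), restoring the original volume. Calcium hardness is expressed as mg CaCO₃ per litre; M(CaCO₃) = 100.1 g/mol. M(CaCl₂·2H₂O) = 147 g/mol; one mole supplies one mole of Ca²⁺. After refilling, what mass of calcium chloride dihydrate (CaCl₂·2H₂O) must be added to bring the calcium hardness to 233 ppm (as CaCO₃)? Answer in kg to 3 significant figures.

23.2 kg

Volume: 74,200 US gal × 3.785 L/gal = 280,847 L.
After draining 54% and refilling: 336 × 0.46 + 41 × 0.54 = 176.7 ppm.
Deficit to target: 233 − 176.7 = 56.3 mg/L.
As CaCO₃: 56.3 mg/L × 280,847 L = 15,810 g; ÷ 100.1 = 158 mol Ca²⁺.
Mass: 158 × 147 = 23,220 g.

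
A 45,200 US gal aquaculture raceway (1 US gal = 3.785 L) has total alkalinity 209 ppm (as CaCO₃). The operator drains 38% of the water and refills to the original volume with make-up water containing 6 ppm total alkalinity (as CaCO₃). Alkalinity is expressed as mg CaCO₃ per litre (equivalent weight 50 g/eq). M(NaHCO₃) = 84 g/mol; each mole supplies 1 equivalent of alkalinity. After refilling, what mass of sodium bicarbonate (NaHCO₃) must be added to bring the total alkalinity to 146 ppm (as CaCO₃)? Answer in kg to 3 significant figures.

4.06 kg

Volume: 45,200 US gal × 3.785 L/gal = 171,082 L.
After draining 38% and refilling: 209 × 0.62 + 6 × 0.38 = 131.86 ppm.
Deficit to target: 146 − 131.86 = 14.14 mg/L.
As CaCO₃: 14.14 mg/L × 171,082 L = 2419 g; ÷ 50 g/eq ÷ 1 = 48.38 mol NaHCO₃.
Mass: 48.38 × 84 = 4064 g.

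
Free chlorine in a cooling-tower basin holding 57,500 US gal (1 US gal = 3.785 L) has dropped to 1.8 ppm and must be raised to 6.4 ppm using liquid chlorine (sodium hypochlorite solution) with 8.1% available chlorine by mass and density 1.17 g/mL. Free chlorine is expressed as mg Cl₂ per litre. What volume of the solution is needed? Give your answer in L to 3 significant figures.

10.6 L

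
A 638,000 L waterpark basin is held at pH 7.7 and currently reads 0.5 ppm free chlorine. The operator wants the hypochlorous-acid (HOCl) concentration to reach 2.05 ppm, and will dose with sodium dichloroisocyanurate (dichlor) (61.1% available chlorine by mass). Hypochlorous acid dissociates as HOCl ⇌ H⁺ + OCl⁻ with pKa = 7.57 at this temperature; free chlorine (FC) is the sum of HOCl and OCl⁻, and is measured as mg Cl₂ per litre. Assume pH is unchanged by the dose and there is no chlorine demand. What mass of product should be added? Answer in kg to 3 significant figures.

4.51 kg

[OCl⁻]/[HOCl] = 10^(pH − pKa) = 10^(7.7 − 7.57) = 1.349; fraction as HOCl = 1/(1 + 1.349) = 0.4257.
Free chlorine required for 2.05 ppm HOCl: 2.05 / 0.4257 = 4.815 ppm.
FC to add: 4.815 − 0.5 = 4.315 mg/L as Cl₂.
Cl₂ equivalent: 4.315 mg/L × 638,000 L = 2753 g.
Product at 61.1% available Cl: 2753 / 0.611 = 4506 g.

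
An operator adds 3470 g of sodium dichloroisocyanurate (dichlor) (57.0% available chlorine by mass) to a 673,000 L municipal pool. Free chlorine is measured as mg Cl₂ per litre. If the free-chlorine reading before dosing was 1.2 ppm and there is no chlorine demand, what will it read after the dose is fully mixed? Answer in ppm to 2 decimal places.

4.14 ppm

Available chlorine delivered: 3470 g × 0.57 = 1978 g as Cl₂.
Concentration rise: 1978 g / 673,000 L = 2.939 mg/L = 2.94 ppm.
Final FC: 1.2 + 2.94 = 4.14 ppm.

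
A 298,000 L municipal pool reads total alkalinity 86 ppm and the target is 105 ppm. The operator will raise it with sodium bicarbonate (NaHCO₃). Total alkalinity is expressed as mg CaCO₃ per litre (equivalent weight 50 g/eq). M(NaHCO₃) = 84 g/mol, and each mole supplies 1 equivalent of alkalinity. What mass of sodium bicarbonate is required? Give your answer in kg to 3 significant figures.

9.51 kg

Alkalinity to add: (105 − 86) = 19 mg/L as CaCO₃ × 298,000 L = 5662 g as CaCO₃.
Equivalents: 5662 g ÷ 50 g/eq = 113.2 eq.
NaHCO₃ supplies 1 eq per mole → 113.2 mol.
Mass: 113.2 mol × 84 g/mol = 9512 g.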